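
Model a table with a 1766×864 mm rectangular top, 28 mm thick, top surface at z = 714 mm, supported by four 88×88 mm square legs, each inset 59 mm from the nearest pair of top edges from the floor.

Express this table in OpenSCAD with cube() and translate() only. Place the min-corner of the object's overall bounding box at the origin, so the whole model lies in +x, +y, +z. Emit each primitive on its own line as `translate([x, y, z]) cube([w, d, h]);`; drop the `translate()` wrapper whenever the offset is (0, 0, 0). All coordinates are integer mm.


translate([0, 0, 686]) cube([1766, 864, 28]);
translate([59, 59, 0]) cube([88, 88, 686]);
translate([1619, 59, 0]) cube([88, 88, 686]);
translate([59, 717, 0]) cube([88, 88, 686]);
translate([1619, 717, 0]) cube([88, 88, 686]);


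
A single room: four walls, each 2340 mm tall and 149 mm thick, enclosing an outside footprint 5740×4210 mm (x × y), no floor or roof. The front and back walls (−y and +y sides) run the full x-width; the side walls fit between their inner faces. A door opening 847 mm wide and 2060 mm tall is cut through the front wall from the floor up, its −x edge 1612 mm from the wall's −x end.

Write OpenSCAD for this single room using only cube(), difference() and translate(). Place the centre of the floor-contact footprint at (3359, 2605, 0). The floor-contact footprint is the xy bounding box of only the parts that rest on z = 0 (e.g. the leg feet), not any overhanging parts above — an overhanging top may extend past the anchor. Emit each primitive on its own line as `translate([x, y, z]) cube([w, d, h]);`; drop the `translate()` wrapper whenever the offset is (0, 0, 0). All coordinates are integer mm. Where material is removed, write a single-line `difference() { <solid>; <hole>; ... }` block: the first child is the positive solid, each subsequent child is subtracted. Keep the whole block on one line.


difference() { translate([489, 500, 0]) cube([5740, 149, 2340]); translate([2101, 500, 0]) cube([847, 149, 2060]); }
translate([489, 4561, 0]) cube([5740, 149, 2340]);
translate([489, 649, 0]) cube([149, 3912, 2340]);
translate([6080, 649, 0]) cube([149, 3912, 2340]);


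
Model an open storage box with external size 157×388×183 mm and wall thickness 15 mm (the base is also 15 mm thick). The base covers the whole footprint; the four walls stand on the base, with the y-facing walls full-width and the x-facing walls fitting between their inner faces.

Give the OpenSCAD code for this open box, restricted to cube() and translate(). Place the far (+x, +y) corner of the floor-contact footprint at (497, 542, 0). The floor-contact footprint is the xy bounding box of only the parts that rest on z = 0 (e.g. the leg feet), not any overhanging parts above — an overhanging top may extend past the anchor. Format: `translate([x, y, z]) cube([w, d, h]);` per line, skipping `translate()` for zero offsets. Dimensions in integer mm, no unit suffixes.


translate([340, 154, 0]) cube([157, 388, 15]);
translate([340, 154, 15]) cube([157, 15, 168]);
translate([340, 527, 15]) cube([157, 15, 168]);
translate([340, 169, 15]) cube([15, 358, 168]);
translate([482, 169, 15]) cube([15, 358, 168]);


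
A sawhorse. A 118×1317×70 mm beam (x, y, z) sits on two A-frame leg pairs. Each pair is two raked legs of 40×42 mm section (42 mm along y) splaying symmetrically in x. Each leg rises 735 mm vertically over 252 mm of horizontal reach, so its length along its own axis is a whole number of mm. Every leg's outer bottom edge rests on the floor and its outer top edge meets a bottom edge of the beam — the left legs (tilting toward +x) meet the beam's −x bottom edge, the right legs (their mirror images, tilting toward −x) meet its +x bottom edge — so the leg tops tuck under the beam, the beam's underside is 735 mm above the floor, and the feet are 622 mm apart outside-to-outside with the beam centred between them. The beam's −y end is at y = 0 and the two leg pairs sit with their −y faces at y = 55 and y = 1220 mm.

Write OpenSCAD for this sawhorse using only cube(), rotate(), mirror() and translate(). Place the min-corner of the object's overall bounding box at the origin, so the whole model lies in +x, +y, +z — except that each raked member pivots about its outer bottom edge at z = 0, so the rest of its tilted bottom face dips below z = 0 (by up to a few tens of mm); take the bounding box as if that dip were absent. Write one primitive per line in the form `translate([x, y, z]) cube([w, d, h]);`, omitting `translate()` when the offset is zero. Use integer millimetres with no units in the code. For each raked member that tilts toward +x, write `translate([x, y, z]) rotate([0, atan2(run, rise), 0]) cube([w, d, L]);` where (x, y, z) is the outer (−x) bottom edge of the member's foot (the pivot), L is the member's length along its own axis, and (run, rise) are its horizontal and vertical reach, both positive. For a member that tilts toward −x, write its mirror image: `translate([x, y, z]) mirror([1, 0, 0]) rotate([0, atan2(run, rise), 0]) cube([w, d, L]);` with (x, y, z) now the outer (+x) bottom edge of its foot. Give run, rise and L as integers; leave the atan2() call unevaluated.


translate([252, 0, 735]) cube([118, 1317, 70]);
translate([0, 55, 0]) rotate([0, atan2(252, 735), 0]) cube([40, 42, 777]);
translate([622, 55, 0]) mirror([1, 0, 0]) rotate([0, atan2(252, 735), 0]) cube([40, 42, 777]);
translate([0, 1220, 0]) rotate([0, atan2(252, 735), 0]) cube([40, 42, 777]);
translate([622, 1220, 0]) mirror([1, 0, 0]) rotate([0, atan2(252, 735), 0]) cube([40, 42, 777]);


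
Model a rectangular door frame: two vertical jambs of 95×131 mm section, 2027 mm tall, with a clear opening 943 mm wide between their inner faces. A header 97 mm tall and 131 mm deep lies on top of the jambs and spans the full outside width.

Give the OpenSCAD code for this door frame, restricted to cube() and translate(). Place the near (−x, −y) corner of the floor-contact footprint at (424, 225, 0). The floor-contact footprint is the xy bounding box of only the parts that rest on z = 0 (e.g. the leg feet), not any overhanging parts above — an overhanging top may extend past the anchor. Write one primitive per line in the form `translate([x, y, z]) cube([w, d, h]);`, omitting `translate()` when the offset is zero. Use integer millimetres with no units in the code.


translate([424, 225, 0]) cube([95, 131, 2027]);
translate([1462, 225, 0]) cube([95, 131, 2027]);
translate([424, 225, 2027]) cube([1133, 131, 97]);


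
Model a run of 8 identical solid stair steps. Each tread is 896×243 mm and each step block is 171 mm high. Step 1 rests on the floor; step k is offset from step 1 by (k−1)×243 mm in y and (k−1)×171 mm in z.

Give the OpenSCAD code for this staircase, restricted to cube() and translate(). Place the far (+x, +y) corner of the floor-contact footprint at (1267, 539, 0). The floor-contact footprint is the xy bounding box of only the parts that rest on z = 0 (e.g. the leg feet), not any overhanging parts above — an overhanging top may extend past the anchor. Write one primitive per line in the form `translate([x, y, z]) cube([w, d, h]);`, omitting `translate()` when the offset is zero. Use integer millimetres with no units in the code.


translate([371, 296, 0]) cube([896, 243, 171]);
translate([371, 539, 171]) cube([896, 243, 171]);
translate([371, 782, 342]) cube([896, 243, 171]);
translate([371, 1025, 513]) cube([896, 243, 171]);
translate([371, 1268, 684]) cube([896, 243, 171]);
translate([371, 1511, 855]) cube([896, 243, 171]);
translate([371, 1754, 1026]) cube([896, 243, 171]);
translate([371, 1997, 1197]) cube([896, 243, 171]);


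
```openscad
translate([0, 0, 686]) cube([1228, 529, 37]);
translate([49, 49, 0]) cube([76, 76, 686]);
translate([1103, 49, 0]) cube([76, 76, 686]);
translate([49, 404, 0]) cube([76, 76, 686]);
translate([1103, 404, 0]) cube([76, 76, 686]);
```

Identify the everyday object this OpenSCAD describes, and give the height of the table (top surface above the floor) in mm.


A table. The table height is 723 mm.

A 1228×529×37 slab sits at z = 686 on four 76 mm square posts — a table. The top surface is at 686 + 37 = 723 mm.


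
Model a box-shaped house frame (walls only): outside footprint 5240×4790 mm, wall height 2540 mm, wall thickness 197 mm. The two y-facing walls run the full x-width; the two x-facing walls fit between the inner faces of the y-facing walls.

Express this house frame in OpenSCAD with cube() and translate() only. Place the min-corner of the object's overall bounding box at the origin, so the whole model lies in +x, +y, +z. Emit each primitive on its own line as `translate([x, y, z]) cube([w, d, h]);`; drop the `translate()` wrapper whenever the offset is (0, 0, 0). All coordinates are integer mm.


cube([5240, 197, 2540]);
translate([0, 4593, 0]) cube([5240, 197, 2540]);
translate([0, 197, 0]) cube([197, 4396, 2540]);
translate([5043, 197, 0]) cube([197, 4396, 2540]);


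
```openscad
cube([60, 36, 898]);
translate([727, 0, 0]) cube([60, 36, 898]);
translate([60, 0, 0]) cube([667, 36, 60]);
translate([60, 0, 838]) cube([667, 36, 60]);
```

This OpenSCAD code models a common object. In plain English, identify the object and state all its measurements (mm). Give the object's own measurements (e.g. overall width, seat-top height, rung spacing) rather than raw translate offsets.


A rectangular picture frame lying in the x–z plane (depth along y). The opening is 667 mm wide (x) by 778 mm tall (z), surrounded by a border 60 mm wide on all four sides. The frame is 36 mm deep and is made of two full-height vertical stiles with two horizontal rails fitted between them.


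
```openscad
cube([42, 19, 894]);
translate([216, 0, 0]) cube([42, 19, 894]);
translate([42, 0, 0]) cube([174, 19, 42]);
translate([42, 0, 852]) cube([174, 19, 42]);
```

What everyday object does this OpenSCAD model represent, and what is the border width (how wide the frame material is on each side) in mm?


A picture frame. The border width is 42 mm.

Four thin pieces enclosing a rectangular opening — a picture frame. The two full-height stiles are 894 mm tall; the top rail sits at z = 852 and is 42 mm tall, so the border above the opening is 894 − 852 = 42 mm, matching the stile x-width.


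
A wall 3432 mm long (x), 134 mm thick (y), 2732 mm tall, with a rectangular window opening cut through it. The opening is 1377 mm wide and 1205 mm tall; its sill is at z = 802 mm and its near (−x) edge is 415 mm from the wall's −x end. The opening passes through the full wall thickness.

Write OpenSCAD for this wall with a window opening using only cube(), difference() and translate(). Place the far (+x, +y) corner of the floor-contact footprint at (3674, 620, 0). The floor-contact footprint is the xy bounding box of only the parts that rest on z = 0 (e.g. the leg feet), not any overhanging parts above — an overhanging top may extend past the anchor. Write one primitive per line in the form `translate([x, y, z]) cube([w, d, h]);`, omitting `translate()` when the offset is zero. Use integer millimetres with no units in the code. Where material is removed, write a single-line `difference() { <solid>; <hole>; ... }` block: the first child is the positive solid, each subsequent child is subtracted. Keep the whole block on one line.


difference() { translate([242, 486, 0]) cube([3432, 134, 2732]); translate([657, 486, 802]) cube([1377, 134, 1205]); }


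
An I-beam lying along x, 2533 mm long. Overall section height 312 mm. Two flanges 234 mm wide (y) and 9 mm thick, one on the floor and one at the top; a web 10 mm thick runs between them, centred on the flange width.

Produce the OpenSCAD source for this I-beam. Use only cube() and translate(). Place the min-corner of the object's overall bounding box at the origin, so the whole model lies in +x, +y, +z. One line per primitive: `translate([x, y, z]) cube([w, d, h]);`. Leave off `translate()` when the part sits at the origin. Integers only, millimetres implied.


cube([2533, 234, 9]);
translate([0, 112, 9]) cube([2533, 10, 294]);
translate([0, 0, 303]) cube([2533, 234, 9]);


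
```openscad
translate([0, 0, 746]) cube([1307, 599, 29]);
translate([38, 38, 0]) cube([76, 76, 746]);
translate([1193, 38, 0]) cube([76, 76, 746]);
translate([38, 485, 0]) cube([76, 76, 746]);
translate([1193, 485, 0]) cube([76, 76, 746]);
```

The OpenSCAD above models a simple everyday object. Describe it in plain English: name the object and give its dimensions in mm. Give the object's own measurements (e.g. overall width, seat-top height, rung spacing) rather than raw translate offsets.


A rectangular dining table. The top is 1307×599×29 mm with its upper surface at z = 775 mm. It stands on four 76×76 mm square legs, each inset 38 mm from the nearest pair of top edges, running from the floor to the underside of the top.


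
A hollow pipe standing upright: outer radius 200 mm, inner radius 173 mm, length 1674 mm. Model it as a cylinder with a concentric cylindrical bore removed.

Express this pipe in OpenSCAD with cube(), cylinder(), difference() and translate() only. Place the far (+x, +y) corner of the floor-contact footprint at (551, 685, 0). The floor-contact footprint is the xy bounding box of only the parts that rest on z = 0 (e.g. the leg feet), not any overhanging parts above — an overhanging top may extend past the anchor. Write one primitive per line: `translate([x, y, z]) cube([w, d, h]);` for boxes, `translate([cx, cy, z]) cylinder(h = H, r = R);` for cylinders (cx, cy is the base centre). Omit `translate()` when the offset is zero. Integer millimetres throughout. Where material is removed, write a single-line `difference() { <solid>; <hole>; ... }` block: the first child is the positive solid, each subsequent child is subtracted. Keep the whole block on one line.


difference() { translate([351, 485, 0]) cylinder(h = 1674, r = 200); translate([351, 485, 0]) cylinder(h = 1674, r = 173); }


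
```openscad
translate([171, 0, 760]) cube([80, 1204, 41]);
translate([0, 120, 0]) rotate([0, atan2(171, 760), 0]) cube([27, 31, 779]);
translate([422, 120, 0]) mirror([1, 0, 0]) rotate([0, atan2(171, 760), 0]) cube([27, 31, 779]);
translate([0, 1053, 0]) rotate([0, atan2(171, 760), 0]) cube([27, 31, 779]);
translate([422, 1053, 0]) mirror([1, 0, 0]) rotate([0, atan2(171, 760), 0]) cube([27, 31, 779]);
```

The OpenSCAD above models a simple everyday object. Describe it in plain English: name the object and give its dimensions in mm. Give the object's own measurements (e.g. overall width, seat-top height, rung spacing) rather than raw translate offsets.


A sawhorse. A 80×1204×41 mm beam (x, y, z) sits on two A-frame leg pairs. Each pair is two raked legs of 27×31 mm section (31 mm along y) splaying symmetrically in x. Each leg rises 760 mm vertically over 171 mm of horizontal reach and is 779 mm long along its own axis. Every leg's outer bottom edge rests on the floor and its outer top edge meets a bottom edge of the beam — the left legs (tilting toward +x) meet the beam's −x bottom edge, the right legs (their mirror images, tilting toward −x) meet its +x bottom edge — so the leg tops tuck under the beam, the beam's underside is 760 mm above the floor, and the feet are 422 mm apart outside-to-outside with the beam centred between them. The two leg pairs are set in 120 mm from either end of the beam.


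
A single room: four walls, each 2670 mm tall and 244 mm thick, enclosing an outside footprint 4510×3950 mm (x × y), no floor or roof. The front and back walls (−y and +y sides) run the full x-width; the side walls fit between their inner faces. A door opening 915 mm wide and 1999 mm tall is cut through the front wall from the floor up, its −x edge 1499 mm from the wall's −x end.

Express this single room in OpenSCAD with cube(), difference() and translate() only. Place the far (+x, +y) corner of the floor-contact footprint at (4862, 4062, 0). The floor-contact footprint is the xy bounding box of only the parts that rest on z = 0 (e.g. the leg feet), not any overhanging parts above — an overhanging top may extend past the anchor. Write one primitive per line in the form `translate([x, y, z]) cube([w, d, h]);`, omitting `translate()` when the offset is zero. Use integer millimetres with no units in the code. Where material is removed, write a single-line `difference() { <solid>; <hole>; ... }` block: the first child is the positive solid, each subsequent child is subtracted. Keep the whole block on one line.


difference() { translate([352, 112, 0]) cube([4510, 244, 2670]); translate([1851, 112, 0]) cube([915, 244, 1999]); }
translate([352, 3818, 0]) cube([4510, 244, 2670]);
translate([352, 356, 0]) cube([244, 3462, 2670]);
translate([4618, 356, 0]) cube([244, 3462, 2670]);


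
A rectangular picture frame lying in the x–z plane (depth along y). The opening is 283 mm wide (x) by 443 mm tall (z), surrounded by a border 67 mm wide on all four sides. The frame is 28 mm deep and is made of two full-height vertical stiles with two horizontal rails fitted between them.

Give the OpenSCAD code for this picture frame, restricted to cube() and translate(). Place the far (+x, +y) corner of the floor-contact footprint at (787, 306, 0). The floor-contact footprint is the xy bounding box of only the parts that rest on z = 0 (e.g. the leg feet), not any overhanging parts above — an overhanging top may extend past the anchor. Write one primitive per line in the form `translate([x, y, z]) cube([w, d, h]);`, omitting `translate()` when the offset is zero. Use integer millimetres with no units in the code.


translate([370, 278, 0]) cube([67, 28, 577]);
translate([720, 278, 0]) cube([67, 28, 577]);
translate([437, 278, 0]) cube([283, 28, 67]);
translate([437, 278, 510]) cube([283, 28, 67]);


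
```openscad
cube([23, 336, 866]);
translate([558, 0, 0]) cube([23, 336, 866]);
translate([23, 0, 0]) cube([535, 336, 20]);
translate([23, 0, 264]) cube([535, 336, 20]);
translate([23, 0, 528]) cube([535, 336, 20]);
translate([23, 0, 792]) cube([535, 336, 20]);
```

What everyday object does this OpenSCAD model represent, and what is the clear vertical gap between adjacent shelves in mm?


A bookshelf. The clear shelf gap is 244 mm.

Two tall side panels with 4 horizontal boards between them — a bookshelf. The first two shelf undersides are at z = 0 and z = 264; with shelf thickness 20, the clear gap is 264 − 0 − 20 = 244 mm.


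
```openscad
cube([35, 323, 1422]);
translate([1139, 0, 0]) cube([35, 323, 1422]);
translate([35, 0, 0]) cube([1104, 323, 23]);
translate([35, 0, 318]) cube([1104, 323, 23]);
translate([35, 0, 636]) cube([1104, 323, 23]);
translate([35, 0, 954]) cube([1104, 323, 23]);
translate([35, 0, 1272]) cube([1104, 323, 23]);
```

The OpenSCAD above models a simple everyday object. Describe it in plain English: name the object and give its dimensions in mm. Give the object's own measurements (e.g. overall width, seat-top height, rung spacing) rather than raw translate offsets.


An open bookshelf. Two side panels, each 35 mm thick, 323 mm deep and 1422 mm tall, stand 1174 mm apart (outside-to-outside). Between them sit 5 shelves, each 23 mm thick and 323 mm deep, spanning the full gap between the sides. The bottom shelf rests on the floor (its underside at z = 0) and the clear gap between one shelf's top and the next shelf's underside is 295 mm.


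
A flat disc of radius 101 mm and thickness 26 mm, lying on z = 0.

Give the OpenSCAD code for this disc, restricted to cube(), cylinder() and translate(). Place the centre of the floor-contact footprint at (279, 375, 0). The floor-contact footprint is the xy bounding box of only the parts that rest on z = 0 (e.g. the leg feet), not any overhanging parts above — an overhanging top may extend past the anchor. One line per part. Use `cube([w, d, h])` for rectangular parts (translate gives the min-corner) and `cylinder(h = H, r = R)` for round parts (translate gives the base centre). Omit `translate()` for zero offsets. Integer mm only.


translate([279, 375, 0]) cylinder(h = 26, r = 101);


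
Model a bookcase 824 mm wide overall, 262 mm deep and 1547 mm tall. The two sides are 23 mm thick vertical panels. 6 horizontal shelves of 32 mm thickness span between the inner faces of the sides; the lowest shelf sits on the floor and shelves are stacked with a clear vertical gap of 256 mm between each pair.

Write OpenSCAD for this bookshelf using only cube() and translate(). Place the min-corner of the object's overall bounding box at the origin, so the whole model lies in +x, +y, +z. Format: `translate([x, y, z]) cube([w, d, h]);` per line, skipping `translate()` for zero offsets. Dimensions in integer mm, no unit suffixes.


cube([23, 262, 1547]);
translate([801, 0, 0]) cube([23, 262, 1547]);
translate([23, 0, 0]) cube([778, 262, 32]);
translate([23, 0, 288]) cube([778, 262, 32]);
translate([23, 0, 576]) cube([778, 262, 32]);
translate([23, 0, 864]) cube([778, 262, 32]);
translate([23, 0, 1152]) cube([778, 262, 32]);
translate([23, 0, 1440]) cube([778, 262, 32]);


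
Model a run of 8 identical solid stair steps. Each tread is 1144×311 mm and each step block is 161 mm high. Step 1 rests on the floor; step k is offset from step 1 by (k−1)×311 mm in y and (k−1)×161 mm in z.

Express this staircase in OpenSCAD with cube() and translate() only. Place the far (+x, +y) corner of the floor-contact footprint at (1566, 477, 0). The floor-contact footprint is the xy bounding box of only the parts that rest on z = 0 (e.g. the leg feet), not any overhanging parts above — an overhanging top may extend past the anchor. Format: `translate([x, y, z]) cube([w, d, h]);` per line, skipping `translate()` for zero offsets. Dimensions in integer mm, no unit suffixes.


translate([422, 166, 0]) cube([1144, 311, 161]);
translate([422, 477, 161]) cube([1144, 311, 161]);
translate([422, 788, 322]) cube([1144, 311, 161]);
translate([422, 1099, 483]) cube([1144, 311, 161]);
translate([422, 1410, 644]) cube([1144, 311, 161]);
translate([422, 1721, 805]) cube([1144, 311, 161]);
translate([422, 2032, 966]) cube([1144, 311, 161]);
translate([422, 2343, 1127]) cube([1144, 311, 161]);


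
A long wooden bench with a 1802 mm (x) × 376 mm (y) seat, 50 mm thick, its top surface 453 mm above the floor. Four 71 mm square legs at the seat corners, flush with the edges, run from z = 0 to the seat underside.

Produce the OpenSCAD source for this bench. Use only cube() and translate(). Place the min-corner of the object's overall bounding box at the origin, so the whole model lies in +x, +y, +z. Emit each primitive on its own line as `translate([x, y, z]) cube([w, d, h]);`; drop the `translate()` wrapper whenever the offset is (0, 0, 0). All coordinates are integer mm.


translate([0, 0, 403]) cube([1802, 376, 50]);
cube([71, 71, 403]);
translate([0, 305, 0]) cube([71, 71, 403]);
translate([1731, 0, 0]) cube([71, 71, 403]);
translate([1731, 305, 0]) cube([71, 71, 403]);


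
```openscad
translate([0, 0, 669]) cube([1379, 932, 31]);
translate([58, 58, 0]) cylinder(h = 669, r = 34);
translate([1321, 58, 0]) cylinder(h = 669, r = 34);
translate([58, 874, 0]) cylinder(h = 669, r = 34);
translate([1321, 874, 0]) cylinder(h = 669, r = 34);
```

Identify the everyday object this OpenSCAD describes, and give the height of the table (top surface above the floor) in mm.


A table. The table height is 700 mm.

A 1379×932×31 slab sits at z = 669 on four Ø68 mm round legs — a table. The top surface is at 669 + 31 = 700 mm.


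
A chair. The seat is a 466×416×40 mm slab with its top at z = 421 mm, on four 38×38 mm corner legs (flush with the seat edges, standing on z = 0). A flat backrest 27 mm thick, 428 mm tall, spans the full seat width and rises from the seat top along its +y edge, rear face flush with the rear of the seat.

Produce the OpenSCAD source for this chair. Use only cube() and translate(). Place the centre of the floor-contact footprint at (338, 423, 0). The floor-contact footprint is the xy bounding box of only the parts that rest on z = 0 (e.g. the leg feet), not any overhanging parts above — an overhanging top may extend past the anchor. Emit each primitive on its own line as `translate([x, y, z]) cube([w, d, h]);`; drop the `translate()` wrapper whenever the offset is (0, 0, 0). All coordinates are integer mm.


// leg_h = 421 - 40 = 381
translate([105, 215, 381]) cube([466, 416, 40]);
translate([105, 215, 0]) cube([38, 38, 381]);
translate([533, 215, 0]) cube([38, 38, 381]);
translate([105, 593, 0]) cube([38, 38, 381]);
translate([533, 593, 0]) cube([38, 38, 381]);
translate([105, 604, 421]) cube([466, 27, 428]);


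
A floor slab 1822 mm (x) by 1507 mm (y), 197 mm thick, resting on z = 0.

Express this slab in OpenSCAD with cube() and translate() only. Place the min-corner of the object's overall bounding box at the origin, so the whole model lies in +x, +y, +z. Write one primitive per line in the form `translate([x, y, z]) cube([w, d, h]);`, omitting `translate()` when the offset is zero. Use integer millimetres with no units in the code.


cube([1822, 1507, 197]);


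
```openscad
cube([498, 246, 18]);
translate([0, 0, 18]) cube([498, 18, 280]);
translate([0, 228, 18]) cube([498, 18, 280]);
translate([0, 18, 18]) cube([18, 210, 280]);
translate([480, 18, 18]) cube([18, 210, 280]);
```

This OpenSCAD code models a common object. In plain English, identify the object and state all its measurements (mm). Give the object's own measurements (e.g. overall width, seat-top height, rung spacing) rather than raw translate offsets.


An open-topped rectangular box: outside dimensions 498×246×298 mm, with a uniform wall and base thickness of 18 mm. The base is a full 498×246 slab on the floor; four walls sit on top of the base. The front and back walls (the −y and +y sides) span the full width; the two side walls fit between them.


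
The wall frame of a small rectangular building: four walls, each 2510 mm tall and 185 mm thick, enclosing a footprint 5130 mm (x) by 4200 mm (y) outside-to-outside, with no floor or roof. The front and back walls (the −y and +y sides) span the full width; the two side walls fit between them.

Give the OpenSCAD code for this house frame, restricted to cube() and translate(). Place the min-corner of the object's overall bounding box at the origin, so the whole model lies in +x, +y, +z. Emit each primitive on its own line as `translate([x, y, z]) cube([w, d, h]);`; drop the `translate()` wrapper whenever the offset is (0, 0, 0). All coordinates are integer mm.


cube([5130, 185, 2510]);
translate([0, 4015, 0]) cube([5130, 185, 2510]);
translate([0, 185, 0]) cube([185, 3830, 2510]);
translate([4945, 185, 0]) cube([185, 3830, 2510]);


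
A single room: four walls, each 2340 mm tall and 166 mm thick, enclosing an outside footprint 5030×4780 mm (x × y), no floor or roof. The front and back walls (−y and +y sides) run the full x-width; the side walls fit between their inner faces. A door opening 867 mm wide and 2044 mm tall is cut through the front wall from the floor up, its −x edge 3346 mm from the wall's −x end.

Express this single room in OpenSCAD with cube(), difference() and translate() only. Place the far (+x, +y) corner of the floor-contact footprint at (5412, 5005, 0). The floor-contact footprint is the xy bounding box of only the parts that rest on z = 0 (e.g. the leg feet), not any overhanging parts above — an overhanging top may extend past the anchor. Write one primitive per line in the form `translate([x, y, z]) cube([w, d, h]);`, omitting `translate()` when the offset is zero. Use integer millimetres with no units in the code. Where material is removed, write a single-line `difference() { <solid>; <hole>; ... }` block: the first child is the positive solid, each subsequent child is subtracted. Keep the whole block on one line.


difference() { translate([382, 225, 0]) cube([5030, 166, 2340]); translate([3728, 225, 0]) cube([867, 166, 2044]); }
translate([382, 4839, 0]) cube([5030, 166, 2340]);
translate([382, 391, 0]) cube([166, 4448, 2340]);
translate([5246, 391, 0]) cube([166, 4448, 2340]);


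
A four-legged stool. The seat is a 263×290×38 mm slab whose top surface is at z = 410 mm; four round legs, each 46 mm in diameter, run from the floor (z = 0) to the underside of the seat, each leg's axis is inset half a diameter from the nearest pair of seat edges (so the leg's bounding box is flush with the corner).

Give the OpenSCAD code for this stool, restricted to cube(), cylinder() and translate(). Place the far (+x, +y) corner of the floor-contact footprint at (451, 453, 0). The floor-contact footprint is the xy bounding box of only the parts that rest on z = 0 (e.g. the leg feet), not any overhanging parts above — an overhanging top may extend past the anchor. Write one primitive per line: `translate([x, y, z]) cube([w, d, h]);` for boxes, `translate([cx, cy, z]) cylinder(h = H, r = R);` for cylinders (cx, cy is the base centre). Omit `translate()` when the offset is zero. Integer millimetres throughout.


translate([188, 163, 372]) cube([263, 290, 38]);
translate([211, 186, 0]) cylinder(h = 372, r = 23);
translate([428, 186, 0]) cylinder(h = 372, r = 23);
translate([211, 430, 0]) cylinder(h = 372, r = 23);
translate([428, 430, 0]) cylinder(h = 372, r = 23);


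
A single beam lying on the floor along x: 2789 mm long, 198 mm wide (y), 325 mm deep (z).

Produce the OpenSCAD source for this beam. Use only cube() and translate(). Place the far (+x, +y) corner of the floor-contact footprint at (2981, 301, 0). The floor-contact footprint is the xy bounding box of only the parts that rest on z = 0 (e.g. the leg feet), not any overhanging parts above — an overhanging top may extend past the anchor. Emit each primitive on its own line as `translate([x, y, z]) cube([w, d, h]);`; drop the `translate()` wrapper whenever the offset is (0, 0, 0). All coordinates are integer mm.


translate([192, 103, 0]) cube([2789, 198, 325]);


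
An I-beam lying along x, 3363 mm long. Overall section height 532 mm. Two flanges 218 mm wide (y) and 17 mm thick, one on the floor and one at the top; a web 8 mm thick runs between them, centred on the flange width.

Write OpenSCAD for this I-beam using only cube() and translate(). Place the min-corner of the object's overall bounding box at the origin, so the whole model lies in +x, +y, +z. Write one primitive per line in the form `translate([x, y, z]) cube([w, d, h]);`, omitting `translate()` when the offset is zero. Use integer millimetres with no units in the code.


cube([3363, 218, 17]);
translate([0, 105, 17]) cube([3363, 8, 498]);
translate([0, 0, 515]) cube([3363, 218, 17]);


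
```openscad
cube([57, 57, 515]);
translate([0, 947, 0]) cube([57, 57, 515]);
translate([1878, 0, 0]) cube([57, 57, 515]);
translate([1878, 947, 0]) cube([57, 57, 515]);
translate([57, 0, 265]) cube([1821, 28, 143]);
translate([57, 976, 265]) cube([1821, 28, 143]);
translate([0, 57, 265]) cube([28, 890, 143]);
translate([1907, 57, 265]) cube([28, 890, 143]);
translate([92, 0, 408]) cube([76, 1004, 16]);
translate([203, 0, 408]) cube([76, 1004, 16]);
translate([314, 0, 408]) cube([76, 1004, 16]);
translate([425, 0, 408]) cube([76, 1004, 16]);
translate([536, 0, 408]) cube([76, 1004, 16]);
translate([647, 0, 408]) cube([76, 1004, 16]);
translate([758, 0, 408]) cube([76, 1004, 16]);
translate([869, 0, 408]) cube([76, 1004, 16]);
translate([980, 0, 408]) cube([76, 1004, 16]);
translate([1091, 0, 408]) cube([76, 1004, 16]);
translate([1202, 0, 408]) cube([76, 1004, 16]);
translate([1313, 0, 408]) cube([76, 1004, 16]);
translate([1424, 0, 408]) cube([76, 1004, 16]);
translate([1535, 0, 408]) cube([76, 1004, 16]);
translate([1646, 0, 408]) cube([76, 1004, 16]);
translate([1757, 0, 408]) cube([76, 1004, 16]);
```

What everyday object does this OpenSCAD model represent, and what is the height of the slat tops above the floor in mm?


A bed frame. The slat-top height is 424 mm.

Four posts, four rails, and a row of slats — a bed frame. Slats sit on the rails at z = 265 + 143 = 408; with slat thickness 16, the top is 424 mm.


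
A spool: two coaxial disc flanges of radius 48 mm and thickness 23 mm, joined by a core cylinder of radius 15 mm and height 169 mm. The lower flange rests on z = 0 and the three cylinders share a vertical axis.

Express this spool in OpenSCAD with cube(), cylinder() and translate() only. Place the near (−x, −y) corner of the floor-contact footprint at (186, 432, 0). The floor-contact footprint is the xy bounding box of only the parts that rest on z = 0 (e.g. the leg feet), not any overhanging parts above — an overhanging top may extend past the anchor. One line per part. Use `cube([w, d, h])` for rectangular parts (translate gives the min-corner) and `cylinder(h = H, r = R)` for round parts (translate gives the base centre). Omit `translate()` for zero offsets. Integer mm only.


translate([234, 480, 0]) cylinder(h = 23, r = 48);
translate([234, 480, 23]) cylinder(h = 169, r = 15);
translate([234, 480, 192]) cylinder(h = 23, r = 48);


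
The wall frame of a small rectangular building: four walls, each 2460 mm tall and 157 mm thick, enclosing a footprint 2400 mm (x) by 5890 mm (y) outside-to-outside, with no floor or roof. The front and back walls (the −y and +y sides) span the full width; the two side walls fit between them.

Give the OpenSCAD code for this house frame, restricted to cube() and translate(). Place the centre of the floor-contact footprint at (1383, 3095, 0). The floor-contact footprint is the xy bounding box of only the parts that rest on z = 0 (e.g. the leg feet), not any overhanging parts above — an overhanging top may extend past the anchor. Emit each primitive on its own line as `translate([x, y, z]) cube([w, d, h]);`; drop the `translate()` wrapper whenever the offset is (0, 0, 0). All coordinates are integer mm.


translate([183, 150, 0]) cube([2400, 157, 2460]);
translate([183, 5883, 0]) cube([2400, 157, 2460]);
translate([183, 307, 0]) cube([157, 5576, 2460]);
translate([2426, 307, 0]) cube([157, 5576, 2460]);


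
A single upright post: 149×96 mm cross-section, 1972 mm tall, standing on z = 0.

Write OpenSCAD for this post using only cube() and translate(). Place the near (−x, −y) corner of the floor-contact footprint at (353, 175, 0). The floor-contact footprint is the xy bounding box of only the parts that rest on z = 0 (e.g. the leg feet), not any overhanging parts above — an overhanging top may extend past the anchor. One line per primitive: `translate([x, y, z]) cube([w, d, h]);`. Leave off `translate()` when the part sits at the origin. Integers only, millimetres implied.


translate([353, 175, 0]) cube([149, 96, 1972]);


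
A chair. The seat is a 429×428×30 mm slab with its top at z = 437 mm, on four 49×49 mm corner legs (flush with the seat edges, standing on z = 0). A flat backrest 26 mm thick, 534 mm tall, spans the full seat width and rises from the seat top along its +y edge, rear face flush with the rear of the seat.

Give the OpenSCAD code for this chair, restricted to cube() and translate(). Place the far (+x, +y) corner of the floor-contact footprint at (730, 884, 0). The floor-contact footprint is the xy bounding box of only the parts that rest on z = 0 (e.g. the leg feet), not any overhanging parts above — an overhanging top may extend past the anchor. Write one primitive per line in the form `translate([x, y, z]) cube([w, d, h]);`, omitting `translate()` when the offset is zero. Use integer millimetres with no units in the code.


translate([301, 456, 407]) cube([429, 428, 30]);
translate([301, 456, 0]) cube([49, 49, 407]);
translate([681, 456, 0]) cube([49, 49, 407]);
translate([301, 835, 0]) cube([49, 49, 407]);
translate([681, 835, 0]) cube([49, 49, 407]);
translate([301, 858, 437]) cube([429, 26, 534]);


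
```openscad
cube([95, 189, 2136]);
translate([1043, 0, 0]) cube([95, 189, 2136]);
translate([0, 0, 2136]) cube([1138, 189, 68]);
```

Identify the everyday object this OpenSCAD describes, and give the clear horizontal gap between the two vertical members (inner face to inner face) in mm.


A door frame. The clear opening width is 948 mm.

Two 2136 mm tall posts with a header on top — a door frame. The left jamb is 95 mm wide at x = 0; the right jamb starts at x = 1043. The clear opening is 1043 − 95 = 948 mm.


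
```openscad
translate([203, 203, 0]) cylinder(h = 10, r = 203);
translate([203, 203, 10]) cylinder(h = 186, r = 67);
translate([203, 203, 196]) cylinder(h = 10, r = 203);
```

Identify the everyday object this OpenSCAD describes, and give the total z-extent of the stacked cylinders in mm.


A spool. The overall height is 206 mm.

Three coaxial cylinders, large–small–large — a spool. Two 10 mm flanges and a 186 mm core give 10 + 186 + 10 = 206 mm.


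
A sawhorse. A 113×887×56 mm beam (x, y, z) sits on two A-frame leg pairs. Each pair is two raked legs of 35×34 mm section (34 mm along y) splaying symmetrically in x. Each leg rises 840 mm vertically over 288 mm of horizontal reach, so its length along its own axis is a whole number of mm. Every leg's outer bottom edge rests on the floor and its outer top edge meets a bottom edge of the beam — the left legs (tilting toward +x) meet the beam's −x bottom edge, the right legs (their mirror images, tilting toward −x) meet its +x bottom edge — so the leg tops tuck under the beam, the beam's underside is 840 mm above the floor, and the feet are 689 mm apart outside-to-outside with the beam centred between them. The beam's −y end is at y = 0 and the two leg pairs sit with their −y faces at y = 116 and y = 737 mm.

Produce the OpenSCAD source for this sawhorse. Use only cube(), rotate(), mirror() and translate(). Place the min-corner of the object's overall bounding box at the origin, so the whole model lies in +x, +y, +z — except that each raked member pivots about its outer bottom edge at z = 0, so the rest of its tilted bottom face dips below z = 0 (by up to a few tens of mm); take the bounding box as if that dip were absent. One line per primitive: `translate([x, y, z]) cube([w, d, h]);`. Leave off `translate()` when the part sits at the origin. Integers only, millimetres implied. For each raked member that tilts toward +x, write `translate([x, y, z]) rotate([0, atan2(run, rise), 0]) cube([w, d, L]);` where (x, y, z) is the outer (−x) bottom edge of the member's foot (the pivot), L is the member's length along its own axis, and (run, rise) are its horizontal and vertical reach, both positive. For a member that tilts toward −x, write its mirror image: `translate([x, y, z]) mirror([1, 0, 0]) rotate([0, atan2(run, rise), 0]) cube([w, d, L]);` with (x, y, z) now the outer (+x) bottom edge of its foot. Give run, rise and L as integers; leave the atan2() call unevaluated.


translate([288, 0, 840]) cube([113, 887, 56]);
translate([0, 116, 0]) rotate([0, atan2(288, 840), 0]) cube([35, 34, 888]);
translate([689, 116, 0]) mirror([1, 0, 0]) rotate([0, atan2(288, 840), 0]) cube([35, 34, 888]);
translate([0, 737, 0]) rotate([0, atan2(288, 840), 0]) cube([35, 34, 888]);
translate([689, 737, 0]) mirror([1, 0, 0]) rotate([0, atan2(288, 840), 0]) cube([35, 34, 888]);


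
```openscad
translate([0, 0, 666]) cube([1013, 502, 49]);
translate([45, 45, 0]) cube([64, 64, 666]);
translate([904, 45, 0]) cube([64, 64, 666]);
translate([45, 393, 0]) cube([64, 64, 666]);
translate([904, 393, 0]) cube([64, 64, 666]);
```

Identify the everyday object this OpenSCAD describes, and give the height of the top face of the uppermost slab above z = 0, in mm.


A table. The table height is 715 mm.

A 1013×502×49 slab sits at z = 666 on four 64 mm square posts — a table. The top surface is at 666 + 49 = 715 mm.


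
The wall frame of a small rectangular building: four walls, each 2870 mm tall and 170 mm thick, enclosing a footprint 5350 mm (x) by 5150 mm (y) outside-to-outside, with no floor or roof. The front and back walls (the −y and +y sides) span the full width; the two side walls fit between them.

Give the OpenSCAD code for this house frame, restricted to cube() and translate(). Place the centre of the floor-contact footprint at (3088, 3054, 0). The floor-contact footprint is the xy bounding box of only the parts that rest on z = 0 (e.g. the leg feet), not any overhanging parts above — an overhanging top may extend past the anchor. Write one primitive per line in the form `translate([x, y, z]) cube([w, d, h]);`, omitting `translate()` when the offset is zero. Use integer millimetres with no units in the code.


translate([413, 479, 0]) cube([5350, 170, 2870]);
translate([413, 5459, 0]) cube([5350, 170, 2870]);
translate([413, 649, 0]) cube([170, 4810, 2870]);
translate([5593, 649, 0]) cube([170, 4810, 2870]);
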